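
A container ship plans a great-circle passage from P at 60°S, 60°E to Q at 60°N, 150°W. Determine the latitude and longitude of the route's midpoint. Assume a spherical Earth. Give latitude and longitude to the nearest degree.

Convert each endpoint to a unit vector on the sphere (x = cos φ cos λ, y = cos φ sin λ, z = sin φ).
The central angle between the endpoints is δ = arccos(p₁·p₂) ≈ 2.882 rad (165.1°).
Interpolate at f = 1/2 with slerp weights a = sin((1−f)δ)/sin δ ≈ 3.864, b = sin(fδ)/sin δ ≈ 3.864.
p = a·p₁ + b·p₂ ≈ (-0.707, 0.707, 0.000); φ = arcsin(p_z) ≈ 0.00°, λ = atan2(p_y, p_x) ≈ 135.00°.

≈ 0°N, 135°E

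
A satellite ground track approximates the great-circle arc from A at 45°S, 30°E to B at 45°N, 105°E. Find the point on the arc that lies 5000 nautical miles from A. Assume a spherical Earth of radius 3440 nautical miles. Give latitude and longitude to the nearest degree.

≈ 23°N, 83°E

The haversine formula gives a central angle δ ≈ 1.950 rad (111.8°) between the endpoints. The total great-circle distance is δ·R ≈ 1.950 × 3440 ≈ 6710 nmi, so the target fraction is f = 5000/6710 ≈ 0.745.
Interpolate at f ≈ 0.745 with slerp weights a = sin((1−f)δ)/sin δ ≈ 0.513, b = sin(fδ)/sin δ ≈ 1.069.
p = a·p₁ + b·p₂ ≈ (0.119, 0.912, 0.393); φ = arcsin(p_z) ≈ 23.15°, λ = atan2(p_y, p_x) ≈ 82.59°.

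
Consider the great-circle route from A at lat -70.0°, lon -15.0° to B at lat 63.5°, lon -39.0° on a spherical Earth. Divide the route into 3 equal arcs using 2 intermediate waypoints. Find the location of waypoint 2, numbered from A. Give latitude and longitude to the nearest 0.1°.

Convert each endpoint to a unit vector on the sphere (x = cos φ cos λ, y = cos φ sin λ, z = sin φ).
The central angle between the endpoints is δ = arccos(p₁·p₂) ≈ 2.348 rad (134.6°).
Interpolate at f = 2/3 with slerp weights a = sin((1−f)δ)/sin δ ≈ 0.990, b = sin(fδ)/sin δ ≈ 1.403.
p = a·p₁ + b·p₂ ≈ (0.814, -0.482, 0.326); φ = arcsin(p_z) ≈ 19.02°, λ = atan2(p_y, p_x) ≈ -30.63°.

≈ lat 19.0°, lon -30.6°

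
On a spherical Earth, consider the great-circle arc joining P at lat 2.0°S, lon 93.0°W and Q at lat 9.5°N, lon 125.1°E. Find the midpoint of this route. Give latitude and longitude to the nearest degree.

Write both endpoints as unit vectors p₁, p₂ with components (cos φ cos λ, cos φ sin λ, sin φ).
The central angle between the endpoints is δ = arccos(p₁·p₂) ≈ 2.468 rad (141.4°).
Interpolate at f = 1/2 with slerp weights a = sin((1−f)δ)/sin δ ≈ 1.512, b = sin(fδ)/sin δ ≈ 1.512.
p = a·p₁ + b·p₂ ≈ (-0.937, -0.289, 0.197); φ = arcsin(p_z) ≈ 11.35°, λ = atan2(p_y, p_x) ≈ -162.86°.

≈ lat 11°N, lon 163°W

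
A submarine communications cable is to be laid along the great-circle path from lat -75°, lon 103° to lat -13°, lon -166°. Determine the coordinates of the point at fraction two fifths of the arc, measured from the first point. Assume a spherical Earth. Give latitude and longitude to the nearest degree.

≈ lat -57°, lon 173°

Write both endpoints as unit vectors p₁, p₂ with components (cos φ cos λ, cos φ sin λ, sin φ).
The central angle between the endpoints is δ = arccos(p₁·p₂) ≈ 1.356 rad (77.7°).
Interpolate at f = 2/5 with slerp weights a = sin((1−f)δ)/sin δ ≈ 0.744, b = sin(fδ)/sin δ ≈ 0.528.
p = a·p₁ + b·p₂ ≈ (-0.543, 0.063, -0.837); φ = arcsin(p_z) ≈ -56.87°, λ = atan2(p_y, p_x) ≈ 173.37°.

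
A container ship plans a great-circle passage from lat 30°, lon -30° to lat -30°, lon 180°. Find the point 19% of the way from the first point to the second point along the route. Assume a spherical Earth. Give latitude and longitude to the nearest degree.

≈ lat 22°, lon -62°

Convert each endpoint to a unit vector on the sphere (x = cos φ cos λ, y = cos φ sin λ, z = sin φ).
The central angle between the endpoints is δ = arccos(p₁·p₂) ≈ 2.689 rad (154.1°).
Interpolate at f = 0.19 with slerp weights a = sin((1−f)δ)/sin δ ≈ 1.879, b = sin(fδ)/sin δ ≈ 1.119.
p = a·p₁ + b·p₂ ≈ (0.440, -0.814, 0.380); φ = arcsin(p_z) ≈ 22.33°, λ = atan2(p_y, p_x) ≈ -61.60°.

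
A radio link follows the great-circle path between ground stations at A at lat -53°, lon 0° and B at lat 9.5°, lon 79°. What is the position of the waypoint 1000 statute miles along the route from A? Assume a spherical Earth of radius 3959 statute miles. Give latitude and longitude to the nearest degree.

Write both endpoints as unit vectors p₁, p₂ with components (cos φ cos λ, cos φ sin λ, sin φ).
The central angle between the endpoints is δ = arccos(p₁·p₂) ≈ 1.589 rad (91.1°). The total great-circle distance is δ·R ≈ 1.589 × 3959 ≈ 6292 mi, so the target fraction is f = 1000/6292 ≈ 0.159.
Interpolate at f ≈ 0.159 with slerp weights a = sin((1−f)δ)/sin δ ≈ 0.973, b = sin(fδ)/sin δ ≈ 0.250.
p = a·p₁ + b·p₂ ≈ (0.633, 0.242, -0.736); φ = arcsin(p_z) ≈ -47.37°, λ = atan2(p_y, p_x) ≈ 20.94°.

≈ lat -47°, lon 21°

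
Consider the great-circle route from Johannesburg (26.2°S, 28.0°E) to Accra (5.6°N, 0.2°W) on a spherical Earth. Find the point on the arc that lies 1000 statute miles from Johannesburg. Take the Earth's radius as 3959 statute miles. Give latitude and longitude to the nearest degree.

Convert each endpoint to a unit vector on the sphere (x = cos φ cos λ, y = cos φ sin λ, z = sin φ).
The central angle between the endpoints is δ = arccos(p₁·p₂) ≈ 0.732 rad (41.9°). The total great-circle distance is δ·R ≈ 0.732 × 3959 ≈ 2898 mi, so the target fraction is f = 1000/2898 ≈ 0.345.
Interpolate at f ≈ 0.345 with slerp weights a = sin((1−f)δ)/sin δ ≈ 0.690, b = sin(fδ)/sin δ ≈ 0.374.
p = a·p₁ + b·p₂ ≈ (0.919, 0.289, -0.268); φ = arcsin(p_z) ≈ -15.56°, λ = atan2(p_y, p_x) ≈ 17.48°.

≈ 16°S, 17°E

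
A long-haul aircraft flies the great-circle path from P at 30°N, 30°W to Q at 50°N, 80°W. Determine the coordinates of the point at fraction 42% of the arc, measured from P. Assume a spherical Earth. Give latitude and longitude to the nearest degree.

≈ 41°N, 47°W

Convert each endpoint to a unit vector on the sphere (x = cos φ cos λ, y = cos φ sin λ, z = sin φ).
The central angle between the endpoints is δ = arccos(p₁·p₂) ≈ 0.736 rad (42.2°).
Interpolate at f = 0.42 with slerp weights a = sin((1−f)δ)/sin δ ≈ 0.617, b = sin(fδ)/sin δ ≈ 0.453.
p = a·p₁ + b·p₂ ≈ (0.513, -0.554, 0.656); φ = arcsin(p_z) ≈ 40.96°, λ = atan2(p_y, p_x) ≈ -47.19°.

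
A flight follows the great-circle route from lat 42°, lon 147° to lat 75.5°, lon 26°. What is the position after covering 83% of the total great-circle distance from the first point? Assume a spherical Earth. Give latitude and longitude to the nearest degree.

Convert each endpoint to a unit vector on the sphere (x = cos φ cos λ, y = cos φ sin λ, z = sin φ).
The central angle between the endpoints is δ = arccos(p₁·p₂) ≈ 0.986 rad (56.5°).
Interpolate at f = 0.83 with slerp weights a = sin((1−f)δ)/sin δ ≈ 0.200, b = sin(fδ)/sin δ ≈ 0.876.
p = a·p₁ + b·p₂ ≈ (0.072, 0.177, 0.982); φ = arcsin(p_z) ≈ 78.97°, λ = atan2(p_y, p_x) ≈ 67.78°.

≈ lat 79°, lon 68°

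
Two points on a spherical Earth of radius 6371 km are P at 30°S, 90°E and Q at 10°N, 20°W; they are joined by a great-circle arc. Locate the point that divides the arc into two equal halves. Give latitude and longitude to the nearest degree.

≈ 17°S, 30°E

From cos δ = sin φ₁ sin φ₂ + cos φ₁ cos φ₂ cos Δλ, the central angle is δ ≈ 1.959 rad (112.2°).
Interpolate at f = 1/2 with slerp weights a = sin((1−f)δ)/sin δ ≈ 0.897, b = sin(fδ)/sin δ ≈ 0.897.
p = a·p₁ + b·p₂ ≈ (0.830, 0.475, -0.293); φ = arcsin(p_z) ≈ -17.02°, λ = atan2(p_y, p_x) ≈ 29.76°.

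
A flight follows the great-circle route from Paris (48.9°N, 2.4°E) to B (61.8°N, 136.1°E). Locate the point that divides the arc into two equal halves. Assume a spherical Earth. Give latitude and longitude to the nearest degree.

≈ (74°N, 48°E)

Convert each endpoint to a unit vector on the sphere (x = cos φ cos λ, y = cos φ sin λ, z = sin φ).
The central angle between the endpoints is δ = arccos(p₁·p₂) ≈ 1.105 rad (63.3°).
Interpolate at f = 1/2 with slerp weights a = sin((1−f)δ)/sin δ ≈ 0.587, b = sin(fδ)/sin δ ≈ 0.587.
p = a·p₁ + b·p₂ ≈ (0.186, 0.209, 0.960); φ = arcsin(p_z) ≈ 73.78°, λ = atan2(p_y, p_x) ≈ 48.31°.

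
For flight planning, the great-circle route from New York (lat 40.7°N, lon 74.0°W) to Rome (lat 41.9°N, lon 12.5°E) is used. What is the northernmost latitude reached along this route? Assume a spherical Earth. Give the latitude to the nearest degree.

≈ 50°N

The great circle lies in the plane with unit normal n̂ = (p₁ × p₂)/|p₁ × p₂|.
Here n̂_z ≈ +0.638; the vertex latitude is φ_max = arccos|n̂_z| ≈ 50.4°.
Check via Clairaut: cos φ_max = |cos φ₁| · sin C = cos(40.7°)·sin(57.3°) ≈ 0.638, again giving ≈ 50.4°.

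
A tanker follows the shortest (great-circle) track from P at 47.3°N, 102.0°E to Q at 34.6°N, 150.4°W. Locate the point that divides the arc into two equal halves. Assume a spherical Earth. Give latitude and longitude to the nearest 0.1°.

Write both endpoints as unit vectors p₁, p₂ with components (cos φ cos λ, cos φ sin λ, sin φ).
The central angle between the endpoints is δ = arccos(p₁·p₂) ≈ 1.320 rad (75.6°).
Interpolate at f = 1/2 with slerp weights a = sin((1−f)δ)/sin δ ≈ 0.633, b = sin(fδ)/sin δ ≈ 0.633.
p = a·p₁ + b·p₂ ≈ (-0.542, 0.162, 0.824); φ = arcsin(p_z) ≈ 55.53°, λ = atan2(p_y, p_x) ≈ 163.32°.

≈ 55.5°N, 163.3°E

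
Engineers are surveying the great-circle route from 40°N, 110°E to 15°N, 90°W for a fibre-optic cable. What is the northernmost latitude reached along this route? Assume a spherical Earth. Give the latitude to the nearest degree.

The great circle lies in the plane with unit normal n̂ = (p₁ × p₂)/|p₁ × p₂|.
Here n̂_z ≈ +0.298; the vertex latitude is φ_max = arccos|n̂_z| ≈ 72.6°.

≈ 73°N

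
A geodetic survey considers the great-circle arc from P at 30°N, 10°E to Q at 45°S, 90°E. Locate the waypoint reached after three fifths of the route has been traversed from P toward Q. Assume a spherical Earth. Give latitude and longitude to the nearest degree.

≈ 18°S, 52°E

Write both endpoints as unit vectors p₁, p₂ with components (cos φ cos λ, cos φ sin λ, sin φ).
The central angle between the endpoints is δ = arccos(p₁·p₂) ≈ 1.821 rad (104.3°).
Interpolate at f = 3/5 with slerp weights a = sin((1−f)δ)/sin δ ≈ 0.687, b = sin(fδ)/sin δ ≈ 0.916.
p = a·p₁ + b·p₂ ≈ (0.586, 0.751, -0.304); φ = arcsin(p_z) ≈ -17.72°, λ = atan2(p_y, p_x) ≈ 52.05°.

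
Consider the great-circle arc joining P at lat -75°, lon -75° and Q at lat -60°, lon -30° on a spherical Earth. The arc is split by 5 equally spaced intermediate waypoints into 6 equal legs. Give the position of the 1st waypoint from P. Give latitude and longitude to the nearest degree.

≈ lat -73°, lon -63°

Convert each endpoint to a unit vector on the sphere (x = cos φ cos λ, y = cos φ sin λ, z = sin φ).
The central angle between the endpoints is δ = arccos(p₁·p₂) ≈ 0.382 rad (21.9°).
Interpolate at f = 1/6 with slerp weights a = sin((1−f)δ)/sin δ ≈ 0.840, b = sin(fδ)/sin δ ≈ 0.171.
p = a·p₁ + b·p₂ ≈ (0.130, -0.253, -0.959); φ = arcsin(p_z) ≈ -73.49°, λ = atan2(p_y, p_x) ≈ -62.74°.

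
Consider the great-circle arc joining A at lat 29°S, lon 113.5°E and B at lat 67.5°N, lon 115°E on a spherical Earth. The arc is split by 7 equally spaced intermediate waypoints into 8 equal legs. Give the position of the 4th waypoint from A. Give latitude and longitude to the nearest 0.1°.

Convert each endpoint to a unit vector on the sphere (x = cos φ cos λ, y = cos φ sin λ, z = sin φ).
The central angle between the endpoints is δ = arccos(p₁·p₂) ≈ 1.684 rad (96.5°).
Interpolate at f = 4/8 with slerp weights a = sin((1−f)δ)/sin δ ≈ 0.751, b = sin(fδ)/sin δ ≈ 0.751.
p = a·p₁ + b·p₂ ≈ (-0.383, 0.863, 0.330); φ = arcsin(p_z) ≈ 19.25°, λ = atan2(p_y, p_x) ≈ 113.96°.

≈ lat 19.3°N, lon 114.0°E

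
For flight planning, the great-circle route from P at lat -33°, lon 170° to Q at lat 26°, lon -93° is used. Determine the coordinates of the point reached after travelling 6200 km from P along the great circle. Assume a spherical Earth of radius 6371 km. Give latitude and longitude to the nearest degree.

From cos δ = sin φ₁ sin φ₂ + cos φ₁ cos φ₂ cos Δλ, the central angle is δ ≈ 1.908 rad (109.3°). The total great-circle distance is δ·R ≈ 1.908 × 6371 ≈ 12154 km, so the target fraction is f = 6200/12154 ≈ 0.510.
Interpolate at f ≈ 0.510 with slerp weights a = sin((1−f)δ)/sin δ ≈ 0.852, b = sin(fδ)/sin δ ≈ 0.876.
p = a·p₁ + b·p₂ ≈ (-0.745, -0.662, -0.080); φ = arcsin(p_z) ≈ -4.60°, λ = atan2(p_y, p_x) ≈ -138.38°.

≈ lat -5°, lon -138°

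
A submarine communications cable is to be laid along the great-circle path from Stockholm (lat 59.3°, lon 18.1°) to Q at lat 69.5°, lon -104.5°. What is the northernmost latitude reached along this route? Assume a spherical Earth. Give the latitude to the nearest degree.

The great circle lies in the plane with unit normal n̂ = (p₁ × p₂)/|p₁ × p₂|.
Here n̂_z ≈ -0.214; the vertex latitude is φ_max = arccos|n̂_z| ≈ 77.7°.

≈ 78°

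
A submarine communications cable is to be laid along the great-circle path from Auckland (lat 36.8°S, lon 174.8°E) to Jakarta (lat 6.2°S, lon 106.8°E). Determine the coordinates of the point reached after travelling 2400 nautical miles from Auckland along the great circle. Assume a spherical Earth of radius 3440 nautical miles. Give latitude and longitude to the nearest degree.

From cos δ = sin φ₁ sin φ₂ + cos φ₁ cos φ₂ cos Δλ, the central angle is δ ≈ 1.199 rad (68.7°). The total great-circle distance is δ·R ≈ 1.199 × 3440 ≈ 4126 nmi, so the target fraction is f = 2400/4126 ≈ 0.582.
Interpolate at f ≈ 0.582 with slerp weights a = sin((1−f)δ)/sin δ ≈ 0.516, b = sin(fδ)/sin δ ≈ 0.689.
p = a·p₁ + b·p₂ ≈ (-0.610, 0.694, -0.384); φ = arcsin(p_z) ≈ -22.56°, λ = atan2(p_y, p_x) ≈ 131.32°.

≈ lat 23°S, lon 131°E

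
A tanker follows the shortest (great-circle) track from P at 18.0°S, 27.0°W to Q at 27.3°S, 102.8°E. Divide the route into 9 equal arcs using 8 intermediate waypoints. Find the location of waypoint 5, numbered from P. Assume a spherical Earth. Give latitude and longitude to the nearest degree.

From cos δ = sin φ₁ sin φ₂ + cos φ₁ cos φ₂ cos Δλ, the central angle is δ ≈ 1.981 rad (113.5°).
Interpolate at f = 5/9 with slerp weights a = sin((1−f)δ)/sin δ ≈ 0.841, b = sin(fδ)/sin δ ≈ 0.972.
p = a·p₁ + b·p₂ ≈ (0.521, 0.479, -0.706); φ = arcsin(p_z) ≈ -44.90°, λ = atan2(p_y, p_x) ≈ 42.61°.

≈ 45°S, 43°E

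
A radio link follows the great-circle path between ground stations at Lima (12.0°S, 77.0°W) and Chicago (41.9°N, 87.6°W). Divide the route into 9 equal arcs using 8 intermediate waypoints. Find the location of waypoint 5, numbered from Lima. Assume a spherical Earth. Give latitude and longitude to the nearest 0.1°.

Convert each endpoint to a unit vector on the sphere (x = cos φ cos λ, y = cos φ sin λ, z = sin φ).
The central angle between the endpoints is δ = arccos(p₁·p₂) ≈ 0.956 rad (54.8°).
Interpolate at f = 5/9 with slerp weights a = sin((1−f)δ)/sin δ ≈ 0.505, b = sin(fδ)/sin δ ≈ 0.620.
p = a·p₁ + b·p₂ ≈ (0.130, -0.942, 0.309); φ = arcsin(p_z) ≈ 18.01°, λ = atan2(p_y, p_x) ≈ -82.12°.

≈ 18.0°N, 82.1°W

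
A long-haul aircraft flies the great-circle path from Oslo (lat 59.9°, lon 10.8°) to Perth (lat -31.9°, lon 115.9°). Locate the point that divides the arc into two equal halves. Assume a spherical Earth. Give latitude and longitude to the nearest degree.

≈ lat 21°, lon 82°

The haversine formula gives a central angle δ ≈ 2.175 rad (124.6°) between the endpoints.
Interpolate at f = 1/2 with slerp weights a = sin((1−f)δ)/sin δ ≈ 1.076, b = sin(fδ)/sin δ ≈ 1.076.
p = a·p₁ + b·p₂ ≈ (0.131, 0.923, 0.362); φ = arcsin(p_z) ≈ 21.24°, λ = atan2(p_y, p_x) ≈ 81.92°.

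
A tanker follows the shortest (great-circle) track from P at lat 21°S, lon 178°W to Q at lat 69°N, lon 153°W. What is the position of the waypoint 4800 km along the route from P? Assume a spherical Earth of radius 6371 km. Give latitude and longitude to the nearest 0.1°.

≈ lat 21.7°N, lon 171.6°W

The haversine formula gives a central angle δ ≈ 1.602 rad (91.8°) between the endpoints. The total great-circle distance is δ·R ≈ 1.602 × 6371 ≈ 10207 km, so the target fraction is f = 4800/10207 ≈ 0.470.
Interpolate at f ≈ 0.470 with slerp weights a = sin((1−f)δ)/sin δ ≈ 0.751, b = sin(fδ)/sin δ ≈ 0.684.
p = a·p₁ + b·p₂ ≈ (-0.919, -0.136, 0.370); φ = arcsin(p_z) ≈ 21.71°, λ = atan2(p_y, p_x) ≈ -171.59°.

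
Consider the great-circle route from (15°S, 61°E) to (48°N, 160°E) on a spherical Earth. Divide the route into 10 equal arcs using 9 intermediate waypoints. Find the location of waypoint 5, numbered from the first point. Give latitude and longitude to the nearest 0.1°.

Convert each endpoint to a unit vector on the sphere (x = cos φ cos λ, y = cos φ sin λ, z = sin φ).
The central angle between the endpoints is δ = arccos(p₁·p₂) ≈ 1.869 rad (107.1°).
Interpolate at f = 5/10 with slerp weights a = sin((1−f)δ)/sin δ ≈ 0.841, b = sin(fδ)/sin δ ≈ 0.841.
p = a·p₁ + b·p₂ ≈ (-0.135, 0.903, 0.407); φ = arcsin(p_z) ≈ 24.04°, λ = atan2(p_y, p_x) ≈ 98.50°.

≈ (24.0°N, 98.5°E)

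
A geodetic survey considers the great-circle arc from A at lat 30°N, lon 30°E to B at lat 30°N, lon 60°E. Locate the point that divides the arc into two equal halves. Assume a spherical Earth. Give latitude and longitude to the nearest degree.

≈ lat 31°N, lon 45°E

Write both endpoints as unit vectors p₁, p₂ with components (cos φ cos λ, cos φ sin λ, sin φ).
The central angle between the endpoints is δ = arccos(p₁·p₂) ≈ 0.452 rad (25.9°).
Interpolate at f = 1/2 with slerp weights a = sin((1−f)δ)/sin δ ≈ 0.513, b = sin(fδ)/sin δ ≈ 0.513.
p = a·p₁ + b·p₂ ≈ (0.607, 0.607, 0.513); φ = arcsin(p_z) ≈ 30.87°, λ = atan2(p_y, p_x) ≈ 45.00°.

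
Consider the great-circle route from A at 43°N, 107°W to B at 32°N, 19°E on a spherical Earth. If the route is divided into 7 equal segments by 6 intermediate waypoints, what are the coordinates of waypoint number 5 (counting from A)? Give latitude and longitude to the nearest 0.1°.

≈ 50.8°N, 5.0°W

The haversine formula gives a central angle δ ≈ 1.574 rad (90.2°) between the endpoints.
Interpolate at f = 5/7 with slerp weights a = sin((1−f)δ)/sin δ ≈ 0.435, b = sin(fδ)/sin δ ≈ 0.902.
p = a·p₁ + b·p₂ ≈ (0.630, -0.055, 0.774); φ = arcsin(p_z) ≈ 50.75°, λ = atan2(p_y, p_x) ≈ -4.99°.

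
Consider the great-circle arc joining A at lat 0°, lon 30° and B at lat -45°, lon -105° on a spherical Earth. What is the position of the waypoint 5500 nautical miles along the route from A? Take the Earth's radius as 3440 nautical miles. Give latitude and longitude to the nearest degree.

Write both endpoints as unit vectors p₁, p₂ with components (cos φ cos λ, cos φ sin λ, sin φ).
The central angle between the endpoints is δ = arccos(p₁·p₂) ≈ 2.094 rad (120.0°). The total great-circle distance is δ·R ≈ 2.094 × 3440 ≈ 7205 nmi, so the target fraction is f = 5500/7205 ≈ 0.763.
Interpolate at f ≈ 0.763 with slerp weights a = sin((1−f)δ)/sin δ ≈ 0.549, b = sin(fδ)/sin δ ≈ 1.154.
p = a·p₁ + b·p₂ ≈ (0.264, -0.514, -0.816); φ = arcsin(p_z) ≈ -54.70°, λ = atan2(p_y, p_x) ≈ -62.78°.

≈ lat -55°, lon -63°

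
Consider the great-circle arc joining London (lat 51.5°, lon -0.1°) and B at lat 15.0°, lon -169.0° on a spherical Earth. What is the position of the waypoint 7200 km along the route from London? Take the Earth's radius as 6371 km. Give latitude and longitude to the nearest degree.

≈ lat 62°, lon -157°

Convert each endpoint to a unit vector on the sphere (x = cos φ cos λ, y = cos φ sin λ, z = sin φ).
The central angle between the endpoints is δ = arccos(p₁·p₂) ≈ 1.969 rad (112.8°). The total great-circle distance is δ·R ≈ 1.969 × 6371 ≈ 12543 km, so the target fraction is f = 7200/12543 ≈ 0.574.
Interpolate at f ≈ 0.574 with slerp weights a = sin((1−f)δ)/sin δ ≈ 0.807, b = sin(fδ)/sin δ ≈ 0.981.
p = a·p₁ + b·p₂ ≈ (-0.428, -0.182, 0.885); φ = arcsin(p_z) ≈ 62.29°, λ = atan2(p_y, p_x) ≈ -157.00°.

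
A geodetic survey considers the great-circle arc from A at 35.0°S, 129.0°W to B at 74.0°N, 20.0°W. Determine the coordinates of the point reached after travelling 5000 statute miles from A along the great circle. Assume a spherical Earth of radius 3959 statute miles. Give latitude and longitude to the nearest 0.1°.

From cos δ = sin φ₁ sin φ₂ + cos φ₁ cos φ₂ cos Δλ, the central angle is δ ≈ 2.246 rad (128.7°). The total great-circle distance is δ·R ≈ 2.246 × 3959 ≈ 8891 mi, so the target fraction is f = 5000/8891 ≈ 0.562.
Interpolate at f ≈ 0.562 with slerp weights a = sin((1−f)δ)/sin δ ≈ 1.066, b = sin(fδ)/sin δ ≈ 1.221.
p = a·p₁ + b·p₂ ≈ (-0.233, -0.794, 0.562); φ = arcsin(p_z) ≈ 34.20°, λ = atan2(p_y, p_x) ≈ -106.38°.

≈ 34.2°N, 106.4°W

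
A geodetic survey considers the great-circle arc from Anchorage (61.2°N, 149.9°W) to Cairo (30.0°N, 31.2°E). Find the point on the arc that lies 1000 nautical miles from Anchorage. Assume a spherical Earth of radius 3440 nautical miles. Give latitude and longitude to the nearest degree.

≈ 78°N, 151°W

Convert each endpoint to a unit vector on the sphere (x = cos φ cos λ, y = cos φ sin λ, z = sin φ).
The central angle between the endpoints is δ = arccos(p₁·p₂) ≈ 1.550 rad (88.8°). The total great-circle distance is δ·R ≈ 1.550 × 3440 ≈ 5331 nmi, so the target fraction is f = 1000/5331 ≈ 0.188.
Interpolate at f ≈ 0.188 with slerp weights a = sin((1−f)δ)/sin δ ≈ 0.952, b = sin(fδ)/sin δ ≈ 0.287.
p = a·p₁ + b·p₂ ≈ (-0.184, -0.101, 0.978); φ = arcsin(p_z) ≈ 77.85°, λ = atan2(p_y, p_x) ≈ -151.20°.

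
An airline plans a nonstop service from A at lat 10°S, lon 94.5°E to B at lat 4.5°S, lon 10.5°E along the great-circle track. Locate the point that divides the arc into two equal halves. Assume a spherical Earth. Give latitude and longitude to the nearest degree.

The haversine formula gives a central angle δ ≈ 1.454 rad (83.3°) between the endpoints.
Interpolate at f = 1/2 with slerp weights a = sin((1−f)δ)/sin δ ≈ 0.669, b = sin(fδ)/sin δ ≈ 0.669.
p = a·p₁ + b·p₂ ≈ (0.604, 0.779, -0.169); φ = arcsin(p_z) ≈ -9.71°, λ = atan2(p_y, p_x) ≈ 52.18°.

≈ lat 10°S, lon 52°E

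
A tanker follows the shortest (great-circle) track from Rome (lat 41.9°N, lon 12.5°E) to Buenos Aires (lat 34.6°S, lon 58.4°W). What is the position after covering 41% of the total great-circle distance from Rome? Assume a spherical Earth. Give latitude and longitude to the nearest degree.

≈ lat 12°N, lon 20°W

Write both endpoints as unit vectors p₁, p₂ with components (cos φ cos λ, cos φ sin λ, sin φ).
The central angle between the endpoints is δ = arccos(p₁·p₂) ≈ 1.751 rad (100.3°).
Interpolate at f = 0.41 with slerp weights a = sin((1−f)δ)/sin δ ≈ 0.873, b = sin(fδ)/sin δ ≈ 0.668.
p = a·p₁ + b·p₂ ≈ (0.923, -0.328, 0.203); φ = arcsin(p_z) ≈ 11.73°, λ = atan2(p_y, p_x) ≈ -19.57°.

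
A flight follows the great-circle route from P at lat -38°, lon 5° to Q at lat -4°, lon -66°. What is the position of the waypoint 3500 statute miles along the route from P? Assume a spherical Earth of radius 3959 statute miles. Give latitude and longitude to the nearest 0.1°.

≈ lat -17.3°, lon -48.2°

Write both endpoints as unit vectors p₁, p₂ with components (cos φ cos λ, cos φ sin λ, sin φ).
The central angle between the endpoints is δ = arccos(p₁·p₂) ≈ 1.267 rad (72.6°). The total great-circle distance is δ·R ≈ 1.267 × 3959 ≈ 5017 mi, so the target fraction is f = 3500/5017 ≈ 0.698.
Interpolate at f ≈ 0.698 with slerp weights a = sin((1−f)δ)/sin δ ≈ 0.392, b = sin(fδ)/sin δ ≈ 0.810.
p = a·p₁ + b·p₂ ≈ (0.636, -0.712, -0.298); φ = arcsin(p_z) ≈ -17.32°, λ = atan2(p_y, p_x) ≈ -48.19°.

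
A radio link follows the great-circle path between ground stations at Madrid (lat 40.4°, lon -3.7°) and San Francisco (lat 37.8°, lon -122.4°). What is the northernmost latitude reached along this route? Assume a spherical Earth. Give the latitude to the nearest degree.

≈ 58°

The great circle lies in the plane with unit normal n̂ = (p₁ × p₂)/|p₁ × p₂|.
Here n̂_z ≈ -0.531; the vertex latitude is φ_max = arccos|n̂_z| ≈ 57.9°.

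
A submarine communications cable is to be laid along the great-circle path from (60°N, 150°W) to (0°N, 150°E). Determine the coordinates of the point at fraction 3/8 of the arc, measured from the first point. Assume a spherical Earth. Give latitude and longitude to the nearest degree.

≈ (41°N, 176°E)

The haversine formula gives a central angle δ ≈ 1.318 rad (75.5°) between the endpoints.
Interpolate at f = 3/8 with slerp weights a = sin((1−f)δ)/sin δ ≈ 0.758, b = sin(fδ)/sin δ ≈ 0.490.
p = a·p₁ + b·p₂ ≈ (-0.752, 0.056, 0.656); φ = arcsin(p_z) ≈ 41.02°, λ = atan2(p_y, p_x) ≈ 175.78°.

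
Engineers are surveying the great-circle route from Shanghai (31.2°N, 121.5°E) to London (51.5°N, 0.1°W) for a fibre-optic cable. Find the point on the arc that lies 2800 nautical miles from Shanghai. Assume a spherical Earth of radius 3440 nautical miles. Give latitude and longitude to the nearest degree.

Write both endpoints as unit vectors p₁, p₂ with components (cos φ cos λ, cos φ sin λ, sin φ).
The central angle between the endpoints is δ = arccos(p₁·p₂) ≈ 1.444 rad (82.7°). The total great-circle distance is δ·R ≈ 1.444 × 3440 ≈ 4968 nmi, so the target fraction is f = 2800/4968 ≈ 0.564.
Interpolate at f ≈ 0.564 with slerp weights a = sin((1−f)δ)/sin δ ≈ 0.594, b = sin(fδ)/sin δ ≈ 0.733.
p = a·p₁ + b·p₂ ≈ (0.191, 0.432, 0.881); φ = arcsin(p_z) ≈ 61.80°, λ = atan2(p_y, p_x) ≈ 66.20°.

≈ 62°N, 66°E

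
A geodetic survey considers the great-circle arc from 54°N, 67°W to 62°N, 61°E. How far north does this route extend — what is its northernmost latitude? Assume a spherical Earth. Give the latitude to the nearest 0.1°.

≈ 75.0°N

The great circle lies in the plane with unit normal n̂ = (p₁ × p₂)/|p₁ × p₂|.
Here n̂_z ≈ +0.259; the vertex latitude is φ_max = arccos|n̂_z| ≈ 75.0°.
Check via Clairaut: cos φ_max = |cos φ₁| · sin C = cos(54.0°)·sin(26.2°) ≈ 0.259, again giving ≈ 75.0°.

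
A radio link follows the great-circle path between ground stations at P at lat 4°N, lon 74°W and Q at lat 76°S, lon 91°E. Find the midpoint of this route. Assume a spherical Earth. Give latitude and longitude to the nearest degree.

≈ lat 50°S, lon 69°W

The haversine formula gives a central angle δ ≈ 1.876 rad (107.5°) between the endpoints.
Interpolate at f = 1/2 with slerp weights a = sin((1−f)δ)/sin δ ≈ 0.846, b = sin(fδ)/sin δ ≈ 0.846.
p = a·p₁ + b·p₂ ≈ (0.229, -0.606, -0.762); φ = arcsin(p_z) ≈ -49.60°, λ = atan2(p_y, p_x) ≈ -69.31°.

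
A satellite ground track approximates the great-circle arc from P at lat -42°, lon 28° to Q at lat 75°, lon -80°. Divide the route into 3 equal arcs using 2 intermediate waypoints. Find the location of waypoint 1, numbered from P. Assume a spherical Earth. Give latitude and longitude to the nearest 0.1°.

Write both endpoints as unit vectors p₁, p₂ with components (cos φ cos λ, cos φ sin λ, sin φ).
The central angle between the endpoints is δ = arccos(p₁·p₂) ≈ 2.354 rad (134.9°).
Interpolate at f = 1/3 with slerp weights a = sin((1−f)δ)/sin δ ≈ 1.412, b = sin(fδ)/sin δ ≈ 0.997.
p = a·p₁ + b·p₂ ≈ (0.971, 0.238, 0.019); φ = arcsin(p_z) ≈ 1.09°, λ = atan2(p_y, p_x) ≈ 13.78°.

≈ lat 1.1°, lon 13.8°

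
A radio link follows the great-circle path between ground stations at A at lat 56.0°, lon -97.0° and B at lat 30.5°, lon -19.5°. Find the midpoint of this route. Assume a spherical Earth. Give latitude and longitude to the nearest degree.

Convert each endpoint to a unit vector on the sphere (x = cos φ cos λ, y = cos φ sin λ, z = sin φ).
The central angle between the endpoints is δ = arccos(p₁·p₂) ≈ 1.018 rad (58.3°).
Interpolate at f = 1/2 with slerp weights a = sin((1−f)δ)/sin δ ≈ 0.573, b = sin(fδ)/sin δ ≈ 0.573.
p = a·p₁ + b·p₂ ≈ (0.426, -0.482, 0.765); φ = arcsin(p_z) ≈ 49.93°, λ = atan2(p_y, p_x) ≈ -48.56°.

≈ lat 50°, lon -49°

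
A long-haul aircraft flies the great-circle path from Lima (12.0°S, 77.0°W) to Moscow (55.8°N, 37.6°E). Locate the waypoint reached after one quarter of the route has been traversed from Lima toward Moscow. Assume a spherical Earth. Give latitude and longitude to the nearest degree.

Write both endpoints as unit vectors p₁, p₂ with components (cos φ cos λ, cos φ sin λ, sin φ).
The central angle between the endpoints is δ = arccos(p₁·p₂) ≈ 1.983 rad (113.6°).
Interpolate at f = 1/4 with slerp weights a = sin((1−f)δ)/sin δ ≈ 1.088, b = sin(fδ)/sin δ ≈ 0.519.
p = a·p₁ + b·p₂ ≈ (0.471, -0.859, 0.203); φ = arcsin(p_z) ≈ 11.73°, λ = atan2(p_y, p_x) ≈ -61.27°.

≈ 12°N, 61°W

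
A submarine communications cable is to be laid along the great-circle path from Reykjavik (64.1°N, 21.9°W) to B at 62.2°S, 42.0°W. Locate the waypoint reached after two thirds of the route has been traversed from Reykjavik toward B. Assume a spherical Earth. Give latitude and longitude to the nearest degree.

≈ 20°S, 34°W

Convert each endpoint to a unit vector on the sphere (x = cos φ cos λ, y = cos φ sin λ, z = sin φ).
The central angle between the endpoints is δ = arccos(p₁·p₂) ≈ 2.220 rad (127.2°).
Interpolate at f = 2/3 with slerp weights a = sin((1−f)δ)/sin δ ≈ 0.846, b = sin(fδ)/sin δ ≈ 1.250.
p = a·p₁ + b·p₂ ≈ (0.776, -0.528, -0.344); φ = arcsin(p_z) ≈ -20.15°, λ = atan2(p_y, p_x) ≈ -34.22°.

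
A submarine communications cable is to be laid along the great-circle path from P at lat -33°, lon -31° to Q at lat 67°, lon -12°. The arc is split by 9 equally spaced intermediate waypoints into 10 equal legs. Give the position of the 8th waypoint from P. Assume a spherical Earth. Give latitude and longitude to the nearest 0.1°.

Convert each endpoint to a unit vector on the sphere (x = cos φ cos λ, y = cos φ sin λ, z = sin φ).
The central angle between the endpoints is δ = arccos(p₁·p₂) ≈ 1.763 rad (101.0°).
Interpolate at f = 8/10 with slerp weights a = sin((1−f)δ)/sin δ ≈ 0.352, b = sin(fδ)/sin δ ≈ 1.006.
p = a·p₁ + b·p₂ ≈ (0.637, -0.234, 0.734); φ = arcsin(p_z) ≈ 47.24°, λ = atan2(p_y, p_x) ≈ -20.14°.

≈ lat 47.2°, lon -20.1°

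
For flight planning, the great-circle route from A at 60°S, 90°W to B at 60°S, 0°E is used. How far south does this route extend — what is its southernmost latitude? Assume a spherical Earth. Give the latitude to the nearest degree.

≈ 68°S

The great circle lies in the plane with unit normal n̂ = (p₁ × p₂)/|p₁ × p₂|.
Here n̂_z ≈ +0.378; the vertex latitude is φ_max = arccos|n̂_z| ≈ 67.8°.
Check via Clairaut: cos φ_max = |cos φ₁| · sin C = cos(60.0°)·sin(130.9°) ≈ 0.378, again giving ≈ 67.8°.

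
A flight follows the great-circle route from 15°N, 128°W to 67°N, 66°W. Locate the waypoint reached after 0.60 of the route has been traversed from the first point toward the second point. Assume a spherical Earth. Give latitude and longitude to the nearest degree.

≈ 50°N, 106°W

Convert each endpoint to a unit vector on the sphere (x = cos φ cos λ, y = cos φ sin λ, z = sin φ).
The central angle between the endpoints is δ = arccos(p₁·p₂) ≈ 1.142 rad (65.5°).
Interpolate at f = 0.60 with slerp weights a = sin((1−f)δ)/sin δ ≈ 0.485, b = sin(fδ)/sin δ ≈ 0.696.
p = a·p₁ + b·p₂ ≈ (-0.178, -0.618, 0.766); φ = arcsin(p_z) ≈ 50.01°, λ = atan2(p_y, p_x) ≈ -106.07°.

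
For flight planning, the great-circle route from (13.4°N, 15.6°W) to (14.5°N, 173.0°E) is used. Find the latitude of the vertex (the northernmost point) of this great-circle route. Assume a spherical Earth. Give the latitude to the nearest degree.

The great circle lies in the plane with unit normal n̂ = (p₁ × p₂)/|p₁ × p₂|.
Here n̂_z ≈ -0.289; the vertex latitude is φ_max = arccos|n̂_z| ≈ 73.2°.
Check via Clairaut: cos φ_max = |cos φ₁| · sin C = cos(13.4°)·sin(17.3°) ≈ 0.289, again giving ≈ 73.2°.

≈ 73°N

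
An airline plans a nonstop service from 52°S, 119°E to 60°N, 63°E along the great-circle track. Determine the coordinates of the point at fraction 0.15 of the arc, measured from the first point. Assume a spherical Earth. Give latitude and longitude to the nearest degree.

≈ 36°S, 108°E

Write both endpoints as unit vectors p₁, p₂ with components (cos φ cos λ, cos φ sin λ, sin φ).
The central angle between the endpoints is δ = arccos(p₁·p₂) ≈ 2.106 rad (120.7°).
Interpolate at f = 0.15 with slerp weights a = sin((1−f)δ)/sin δ ≈ 1.135, b = sin(fδ)/sin δ ≈ 0.361.
p = a·p₁ + b·p₂ ≈ (-0.257, 0.772, -0.581); φ = arcsin(p_z) ≈ -35.55°, λ = atan2(p_y, p_x) ≈ 108.39°.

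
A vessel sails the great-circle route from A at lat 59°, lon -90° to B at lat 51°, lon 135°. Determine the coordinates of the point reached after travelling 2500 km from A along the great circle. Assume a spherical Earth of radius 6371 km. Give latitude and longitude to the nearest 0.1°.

≈ lat 74.4°, lon -134.7°

From cos δ = sin φ₁ sin φ₂ + cos φ₁ cos φ₂ cos Δλ, the central angle is δ ≈ 1.119 rad (64.1°). The total great-circle distance is δ·R ≈ 1.119 × 6371 ≈ 7127 km, so the target fraction is f = 2500/7127 ≈ 0.351.
Interpolate at f ≈ 0.351 with slerp weights a = sin((1−f)δ)/sin δ ≈ 0.738, b = sin(fδ)/sin δ ≈ 0.425.
p = a·p₁ + b·p₂ ≈ (-0.189, -0.191, 0.963); φ = arcsin(p_z) ≈ 74.40°, λ = atan2(p_y, p_x) ≈ -134.72°.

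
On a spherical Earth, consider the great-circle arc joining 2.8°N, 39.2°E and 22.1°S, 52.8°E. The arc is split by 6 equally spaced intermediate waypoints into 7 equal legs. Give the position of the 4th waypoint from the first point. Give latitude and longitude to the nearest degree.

≈ 11°S, 47°E

Write both endpoints as unit vectors p₁, p₂ with components (cos φ cos λ, cos φ sin λ, sin φ).
The central angle between the endpoints is δ = arccos(p₁·p₂) ≈ 0.493 rad (28.2°).
Interpolate at f = 4/7 with slerp weights a = sin((1−f)δ)/sin δ ≈ 0.443, b = sin(fδ)/sin δ ≈ 0.587.
p = a·p₁ + b·p₂ ≈ (0.672, 0.713, -0.199); φ = arcsin(p_z) ≈ -11.50°, λ = atan2(p_y, p_x) ≈ 46.70°.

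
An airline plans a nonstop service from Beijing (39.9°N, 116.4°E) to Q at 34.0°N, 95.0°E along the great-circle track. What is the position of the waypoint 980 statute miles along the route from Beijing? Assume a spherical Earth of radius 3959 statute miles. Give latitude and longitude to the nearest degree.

From cos δ = sin φ₁ sin φ₂ + cos φ₁ cos φ₂ cos Δλ, the central angle is δ ≈ 0.315 rad (18.0°). The total great-circle distance is δ·R ≈ 0.315 × 3959 ≈ 1246 mi, so the target fraction is f = 980/1246 ≈ 0.786.
Interpolate at f ≈ 0.786 with slerp weights a = sin((1−f)δ)/sin δ ≈ 0.217, b = sin(fδ)/sin δ ≈ 0.791.
p = a·p₁ + b·p₂ ≈ (-0.131, 0.803, 0.582); φ = arcsin(p_z) ≈ 35.57°, λ = atan2(p_y, p_x) ≈ 99.29°.

≈ 36°N, 99°E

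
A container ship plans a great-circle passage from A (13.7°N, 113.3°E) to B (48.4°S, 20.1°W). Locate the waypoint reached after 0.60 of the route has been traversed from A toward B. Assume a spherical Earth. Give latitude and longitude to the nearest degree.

≈ (44°S, 57°E)

From cos δ = sin φ₁ sin φ₂ + cos φ₁ cos φ₂ cos Δλ, the central angle is δ ≈ 2.240 rad (128.3°).
Interpolate at f = 0.60 with slerp weights a = sin((1−f)δ)/sin δ ≈ 0.995, b = sin(fδ)/sin δ ≈ 1.242.
p = a·p₁ + b·p₂ ≈ (0.392, 0.605, -0.693); φ = arcsin(p_z) ≈ -43.88°, λ = atan2(p_y, p_x) ≈ 57.05°.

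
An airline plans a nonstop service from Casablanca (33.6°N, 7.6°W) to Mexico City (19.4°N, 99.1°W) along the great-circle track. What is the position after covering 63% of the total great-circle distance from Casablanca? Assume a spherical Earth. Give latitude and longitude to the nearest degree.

Write both endpoints as unit vectors p₁, p₂ with components (cos φ cos λ, cos φ sin λ, sin φ).
The central angle between the endpoints is δ = arccos(p₁·p₂) ≈ 1.407 rad (80.6°).
Interpolate at f = 0.63 with slerp weights a = sin((1−f)δ)/sin δ ≈ 0.504, b = sin(fδ)/sin δ ≈ 0.785.
p = a·p₁ + b·p₂ ≈ (0.299, -0.787, 0.540); φ = arcsin(p_z) ≈ 32.67°, λ = atan2(p_y, p_x) ≈ -69.19°.

≈ 33°N, 69°W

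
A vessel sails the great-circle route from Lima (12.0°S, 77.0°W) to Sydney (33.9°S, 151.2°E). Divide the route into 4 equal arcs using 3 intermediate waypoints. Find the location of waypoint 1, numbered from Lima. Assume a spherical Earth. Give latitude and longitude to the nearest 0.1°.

≈ 31.7°S, 99.8°W

Convert each endpoint to a unit vector on the sphere (x = cos φ cos λ, y = cos φ sin λ, z = sin φ).
The central angle between the endpoints is δ = arccos(p₁·p₂) ≈ 2.010 rad (115.2°).
Interpolate at f = 1/4 with slerp weights a = sin((1−f)δ)/sin δ ≈ 1.103, b = sin(fδ)/sin δ ≈ 0.532.
p = a·p₁ + b·p₂ ≈ (-0.144, -0.838, -0.526); φ = arcsin(p_z) ≈ -31.74°, λ = atan2(p_y, p_x) ≈ -99.78°.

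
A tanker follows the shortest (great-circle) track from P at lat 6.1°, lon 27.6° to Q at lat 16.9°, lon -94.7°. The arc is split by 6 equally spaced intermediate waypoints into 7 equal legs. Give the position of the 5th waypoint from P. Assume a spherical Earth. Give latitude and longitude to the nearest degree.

Write both endpoints as unit vectors p₁, p₂ with components (cos φ cos λ, cos φ sin λ, sin φ).
The central angle between the endpoints is δ = arccos(p₁·p₂) ≈ 2.069 rad (118.5°).
Interpolate at f = 5/7 with slerp weights a = sin((1−f)δ)/sin δ ≈ 0.634, b = sin(fδ)/sin δ ≈ 1.133.
p = a·p₁ + b·p₂ ≈ (0.470, -0.788, 0.397); φ = arcsin(p_z) ≈ 23.38°, λ = atan2(p_y, p_x) ≈ -59.20°.

≈ lat 23°, lon -59°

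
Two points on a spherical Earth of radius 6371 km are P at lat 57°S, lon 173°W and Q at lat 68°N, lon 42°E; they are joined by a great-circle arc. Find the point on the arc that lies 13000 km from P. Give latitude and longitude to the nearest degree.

≈ lat 48°N, lon 126°E

Write both endpoints as unit vectors p₁, p₂ with components (cos φ cos λ, cos φ sin λ, sin φ).
The central angle between the endpoints is δ = arccos(p₁·p₂) ≈ 2.808 rad (160.9°). The total great-circle distance is δ·R ≈ 2.808 × 6371 ≈ 17887 km, so the target fraction is f = 13000/17887 ≈ 0.727.
Interpolate at f ≈ 0.727 with slerp weights a = sin((1−f)δ)/sin δ ≈ 2.117, b = sin(fδ)/sin δ ≈ 2.720.
p = a·p₁ + b·p₂ ≈ (-0.387, 0.541, 0.746); φ = arcsin(p_z) ≈ 48.28°, λ = atan2(p_y, p_x) ≈ 125.58°.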